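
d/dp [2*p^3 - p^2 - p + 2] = 6*p^2 - 2*p - 1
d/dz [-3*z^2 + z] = 1 - 6*z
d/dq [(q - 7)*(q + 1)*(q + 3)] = 3*q^2 - 6*q - 25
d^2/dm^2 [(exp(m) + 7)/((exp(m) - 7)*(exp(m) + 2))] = (exp(4*m) + 33*exp(3*m) - 21*exp(2*m) + 497*exp(m) - 294)*exp(m)/(exp(6*m) - 15*exp(5*m) + 33*exp(4*m) + 295*exp(3*m) - 462*exp(2*m) - 2940*exp(m) - 2744)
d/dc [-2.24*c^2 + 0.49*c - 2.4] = 0.49 - 4.48*c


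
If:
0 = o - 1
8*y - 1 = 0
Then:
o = 1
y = 1/8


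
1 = 1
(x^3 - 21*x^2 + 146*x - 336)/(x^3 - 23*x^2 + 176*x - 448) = (x - 6)/(x - 8)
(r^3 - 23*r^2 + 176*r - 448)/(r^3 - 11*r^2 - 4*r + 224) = (r - 8)/(r + 4)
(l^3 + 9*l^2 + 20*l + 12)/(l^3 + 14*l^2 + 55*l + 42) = (l + 2)/(l + 7)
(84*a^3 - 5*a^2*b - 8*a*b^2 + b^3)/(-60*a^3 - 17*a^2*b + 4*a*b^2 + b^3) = (-7*a + b)/(5*a + b)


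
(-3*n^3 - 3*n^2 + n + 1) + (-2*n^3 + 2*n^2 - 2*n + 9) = -5*n^3 - n^2 - n + 10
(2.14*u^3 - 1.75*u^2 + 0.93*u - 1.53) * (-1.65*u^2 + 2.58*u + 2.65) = -3.531*u^5 + 8.4087*u^4 - 0.3785*u^3 + 0.2864*u^2 - 1.4829*u - 4.0545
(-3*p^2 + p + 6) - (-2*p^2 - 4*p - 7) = -p^2 + 5*p + 13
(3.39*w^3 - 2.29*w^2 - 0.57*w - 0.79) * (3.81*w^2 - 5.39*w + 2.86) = 12.9159*w^5 - 26.997*w^4 + 19.8668*w^3 - 6.487*w^2 + 2.6279*w - 2.2594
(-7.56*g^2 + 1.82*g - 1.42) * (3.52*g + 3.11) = -26.6112*g^3 - 17.1052*g^2 + 0.661799999999999*g - 4.4162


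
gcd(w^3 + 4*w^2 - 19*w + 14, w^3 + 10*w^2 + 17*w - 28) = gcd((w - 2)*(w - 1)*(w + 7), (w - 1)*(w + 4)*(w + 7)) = w^2 + 6*w - 7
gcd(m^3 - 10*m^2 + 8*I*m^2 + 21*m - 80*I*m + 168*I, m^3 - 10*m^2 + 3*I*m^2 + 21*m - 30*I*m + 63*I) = m^2 - 10*m + 21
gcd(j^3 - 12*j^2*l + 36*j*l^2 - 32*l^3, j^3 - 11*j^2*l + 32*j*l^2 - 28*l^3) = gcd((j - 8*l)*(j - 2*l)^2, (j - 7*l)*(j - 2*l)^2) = j^2 - 4*j*l + 4*l^2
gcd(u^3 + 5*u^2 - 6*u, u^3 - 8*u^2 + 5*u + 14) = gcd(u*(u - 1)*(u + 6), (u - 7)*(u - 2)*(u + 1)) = 1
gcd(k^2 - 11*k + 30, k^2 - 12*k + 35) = k - 5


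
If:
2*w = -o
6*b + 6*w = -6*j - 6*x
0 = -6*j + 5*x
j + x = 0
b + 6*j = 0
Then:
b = 0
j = 0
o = 0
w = 0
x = 0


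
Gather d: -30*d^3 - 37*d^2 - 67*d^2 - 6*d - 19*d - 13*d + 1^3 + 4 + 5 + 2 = -30*d^3 - 104*d^2 - 38*d + 12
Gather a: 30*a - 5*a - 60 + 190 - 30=25*a + 100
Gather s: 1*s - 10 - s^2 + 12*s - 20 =-s^2 + 13*s - 30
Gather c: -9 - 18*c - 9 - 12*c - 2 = -30*c - 20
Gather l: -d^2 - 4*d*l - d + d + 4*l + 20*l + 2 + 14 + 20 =-d^2 + l*(24 - 4*d) + 36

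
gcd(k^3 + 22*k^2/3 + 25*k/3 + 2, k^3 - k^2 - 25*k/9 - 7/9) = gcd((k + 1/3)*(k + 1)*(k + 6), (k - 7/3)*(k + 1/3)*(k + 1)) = k^2 + 4*k/3 + 1/3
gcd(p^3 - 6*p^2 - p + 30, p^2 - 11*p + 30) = p - 5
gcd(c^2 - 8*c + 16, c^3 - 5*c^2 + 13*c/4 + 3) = c - 4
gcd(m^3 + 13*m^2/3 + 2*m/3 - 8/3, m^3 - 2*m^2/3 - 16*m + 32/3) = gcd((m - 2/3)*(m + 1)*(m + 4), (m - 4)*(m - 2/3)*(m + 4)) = m^2 + 10*m/3 - 8/3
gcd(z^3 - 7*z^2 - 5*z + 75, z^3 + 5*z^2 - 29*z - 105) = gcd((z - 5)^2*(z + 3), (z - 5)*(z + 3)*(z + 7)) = z^2 - 2*z - 15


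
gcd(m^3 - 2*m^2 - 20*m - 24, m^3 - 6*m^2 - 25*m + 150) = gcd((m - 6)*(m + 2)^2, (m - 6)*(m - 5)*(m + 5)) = m - 6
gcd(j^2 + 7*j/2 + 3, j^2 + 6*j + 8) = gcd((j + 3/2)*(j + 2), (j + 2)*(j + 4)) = j + 2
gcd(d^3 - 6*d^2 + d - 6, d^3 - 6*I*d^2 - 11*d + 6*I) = d - I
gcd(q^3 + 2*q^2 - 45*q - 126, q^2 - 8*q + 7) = q - 7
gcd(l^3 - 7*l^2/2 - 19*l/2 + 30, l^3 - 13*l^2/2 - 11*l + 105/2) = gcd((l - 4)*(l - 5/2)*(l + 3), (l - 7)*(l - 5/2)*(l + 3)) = l^2 + l/2 - 15/2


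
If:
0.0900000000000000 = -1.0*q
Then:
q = -0.09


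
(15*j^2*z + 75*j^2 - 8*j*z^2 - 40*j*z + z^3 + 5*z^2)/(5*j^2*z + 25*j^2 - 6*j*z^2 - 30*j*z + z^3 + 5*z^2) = (-3*j + z)/(-j + z)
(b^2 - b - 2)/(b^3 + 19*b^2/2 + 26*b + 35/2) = 2*(b - 2)/(2*b^2 + 17*b + 35)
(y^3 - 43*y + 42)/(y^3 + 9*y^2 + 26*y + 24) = (y^3 - 43*y + 42)/(y^3 + 9*y^2 + 26*y + 24)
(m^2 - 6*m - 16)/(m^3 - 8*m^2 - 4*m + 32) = 1/(m - 2)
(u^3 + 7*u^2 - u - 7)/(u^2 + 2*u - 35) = (u^2 - 1)/(u - 5)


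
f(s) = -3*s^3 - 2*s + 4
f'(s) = -9*s^2 - 2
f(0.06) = 3.88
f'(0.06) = -2.03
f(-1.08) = 9.94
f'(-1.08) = -12.50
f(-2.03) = 33.16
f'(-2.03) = -39.09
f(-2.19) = 39.89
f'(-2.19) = -45.16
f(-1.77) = 24.18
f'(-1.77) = -30.20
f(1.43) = -7.63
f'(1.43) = -20.40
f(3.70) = -155.36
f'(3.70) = -125.21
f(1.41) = -7.23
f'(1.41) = -19.89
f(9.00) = -2201.00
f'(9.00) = -731.00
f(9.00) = -2201.00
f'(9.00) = -731.00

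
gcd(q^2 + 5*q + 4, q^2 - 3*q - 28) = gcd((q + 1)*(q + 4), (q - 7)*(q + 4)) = q + 4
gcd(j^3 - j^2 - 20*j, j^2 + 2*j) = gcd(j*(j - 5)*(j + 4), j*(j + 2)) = j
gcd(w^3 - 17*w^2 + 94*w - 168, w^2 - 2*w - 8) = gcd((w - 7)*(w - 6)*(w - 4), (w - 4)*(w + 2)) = w - 4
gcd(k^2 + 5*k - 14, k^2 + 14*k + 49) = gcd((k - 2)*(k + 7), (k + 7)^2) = k + 7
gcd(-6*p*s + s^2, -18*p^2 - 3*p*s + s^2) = 6*p - s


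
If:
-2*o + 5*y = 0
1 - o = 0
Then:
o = 1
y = 2/5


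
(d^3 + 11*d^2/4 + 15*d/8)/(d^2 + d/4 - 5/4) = d*(2*d + 3)/(2*(d - 1))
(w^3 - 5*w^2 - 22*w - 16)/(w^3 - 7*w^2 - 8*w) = (w + 2)/w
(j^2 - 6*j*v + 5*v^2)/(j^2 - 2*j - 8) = (-j^2 + 6*j*v - 5*v^2)/(-j^2 + 2*j + 8)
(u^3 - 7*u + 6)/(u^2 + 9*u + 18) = (u^2 - 3*u + 2)/(u + 6)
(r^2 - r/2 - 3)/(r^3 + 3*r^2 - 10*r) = (r + 3/2)/(r*(r + 5))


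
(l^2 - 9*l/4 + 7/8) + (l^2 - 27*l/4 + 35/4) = 2*l^2 - 9*l + 77/8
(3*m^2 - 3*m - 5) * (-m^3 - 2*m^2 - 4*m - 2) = -3*m^5 - 3*m^4 - m^3 + 16*m^2 + 26*m + 10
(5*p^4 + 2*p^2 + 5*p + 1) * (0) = 0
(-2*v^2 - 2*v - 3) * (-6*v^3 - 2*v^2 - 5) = 12*v^5 + 16*v^4 + 22*v^3 + 16*v^2 + 10*v + 15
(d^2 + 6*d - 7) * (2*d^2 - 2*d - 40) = 2*d^4 + 10*d^3 - 66*d^2 - 226*d + 280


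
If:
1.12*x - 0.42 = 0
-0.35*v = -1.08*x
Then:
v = 1.16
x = 0.38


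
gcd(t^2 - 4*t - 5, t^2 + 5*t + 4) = t + 1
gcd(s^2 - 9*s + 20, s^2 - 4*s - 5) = s - 5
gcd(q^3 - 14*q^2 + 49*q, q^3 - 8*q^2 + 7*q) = q^2 - 7*q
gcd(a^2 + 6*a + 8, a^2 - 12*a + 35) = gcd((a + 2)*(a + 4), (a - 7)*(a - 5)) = 1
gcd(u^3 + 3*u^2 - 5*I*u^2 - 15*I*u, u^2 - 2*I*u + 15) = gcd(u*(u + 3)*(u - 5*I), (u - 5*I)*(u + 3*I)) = u - 5*I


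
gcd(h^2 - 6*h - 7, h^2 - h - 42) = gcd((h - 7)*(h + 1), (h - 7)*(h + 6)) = h - 7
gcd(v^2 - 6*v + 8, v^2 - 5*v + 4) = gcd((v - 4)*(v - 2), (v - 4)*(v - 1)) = v - 4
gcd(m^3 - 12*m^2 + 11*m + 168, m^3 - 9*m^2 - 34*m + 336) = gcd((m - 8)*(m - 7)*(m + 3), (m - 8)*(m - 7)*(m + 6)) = m^2 - 15*m + 56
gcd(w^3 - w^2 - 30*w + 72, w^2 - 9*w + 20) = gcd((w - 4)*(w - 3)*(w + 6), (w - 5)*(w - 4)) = w - 4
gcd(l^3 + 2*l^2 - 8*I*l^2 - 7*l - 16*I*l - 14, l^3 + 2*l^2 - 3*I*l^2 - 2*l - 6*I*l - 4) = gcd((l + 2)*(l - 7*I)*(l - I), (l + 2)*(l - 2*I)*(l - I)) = l^2 + l*(2 - I) - 2*I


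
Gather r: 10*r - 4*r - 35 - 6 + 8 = 6*r - 33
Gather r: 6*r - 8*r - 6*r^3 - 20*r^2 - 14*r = -6*r^3 - 20*r^2 - 16*r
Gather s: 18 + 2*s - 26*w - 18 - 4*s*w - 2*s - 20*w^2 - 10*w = -4*s*w - 20*w^2 - 36*w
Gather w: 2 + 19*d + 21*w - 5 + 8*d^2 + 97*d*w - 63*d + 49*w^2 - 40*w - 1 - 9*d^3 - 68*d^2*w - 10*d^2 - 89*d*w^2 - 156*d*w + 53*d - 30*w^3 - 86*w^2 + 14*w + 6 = -9*d^3 - 2*d^2 + 9*d - 30*w^3 + w^2*(-89*d - 37) + w*(-68*d^2 - 59*d - 5) + 2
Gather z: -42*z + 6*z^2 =6*z^2 - 42*z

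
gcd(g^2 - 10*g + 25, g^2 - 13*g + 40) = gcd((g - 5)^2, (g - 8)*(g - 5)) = g - 5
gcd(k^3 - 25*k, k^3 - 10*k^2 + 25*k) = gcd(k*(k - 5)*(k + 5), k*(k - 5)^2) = k^2 - 5*k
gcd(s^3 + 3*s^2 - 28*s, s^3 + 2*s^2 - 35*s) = s^2 + 7*s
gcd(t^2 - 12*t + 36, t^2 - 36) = t - 6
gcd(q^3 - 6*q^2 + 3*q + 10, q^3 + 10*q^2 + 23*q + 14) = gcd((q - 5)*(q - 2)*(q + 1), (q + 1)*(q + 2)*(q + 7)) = q + 1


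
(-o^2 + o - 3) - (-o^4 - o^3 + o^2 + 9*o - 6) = o^4 + o^3 - 2*o^2 - 8*o + 3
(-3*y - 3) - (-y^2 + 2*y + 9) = y^2 - 5*y - 12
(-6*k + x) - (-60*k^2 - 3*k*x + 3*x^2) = 60*k^2 + 3*k*x - 6*k - 3*x^2 + x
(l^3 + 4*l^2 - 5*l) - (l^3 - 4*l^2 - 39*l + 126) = 8*l^2 + 34*l - 126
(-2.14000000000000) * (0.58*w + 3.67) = -1.2412*w - 7.8538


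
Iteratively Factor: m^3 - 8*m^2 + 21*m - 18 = (m - 3)*(m^2 - 5*m + 6) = (m - 3)^2*(m - 2)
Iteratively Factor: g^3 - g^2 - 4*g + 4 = (g - 1)*(g^2 - 4) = (g - 2)*(g - 1)*(g + 2)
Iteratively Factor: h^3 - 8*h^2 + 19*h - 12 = (h - 1)*(h^2 - 7*h + 12) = (h - 4)*(h - 1)*(h - 3)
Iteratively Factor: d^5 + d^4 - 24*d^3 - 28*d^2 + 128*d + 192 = (d + 2)*(d^4 - d^3 - 22*d^2 + 16*d + 96) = (d - 4)*(d + 2)*(d^3 + 3*d^2 - 10*d - 24) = (d - 4)*(d + 2)*(d + 4)*(d^2 - d - 6) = (d - 4)*(d - 3)*(d + 2)*(d + 4)*(d + 2)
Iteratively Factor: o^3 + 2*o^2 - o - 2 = (o + 2)*(o^2 - 1) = (o + 1)*(o + 2)*(o - 1)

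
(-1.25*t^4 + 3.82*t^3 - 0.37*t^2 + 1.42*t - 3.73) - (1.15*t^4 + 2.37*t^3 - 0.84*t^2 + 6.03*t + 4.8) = -2.4*t^4 + 1.45*t^3 + 0.47*t^2 - 4.61*t - 8.53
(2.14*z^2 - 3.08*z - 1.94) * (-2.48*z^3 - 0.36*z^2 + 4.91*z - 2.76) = -5.3072*z^5 + 6.868*z^4 + 16.4274*z^3 - 20.3308*z^2 - 1.0246*z + 5.3544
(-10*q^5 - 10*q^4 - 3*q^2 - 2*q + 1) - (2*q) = -10*q^5 - 10*q^4 - 3*q^2 - 4*q + 1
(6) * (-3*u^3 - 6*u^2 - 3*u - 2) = -18*u^3 - 36*u^2 - 18*u - 12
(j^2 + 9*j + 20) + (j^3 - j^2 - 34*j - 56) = j^3 - 25*j - 36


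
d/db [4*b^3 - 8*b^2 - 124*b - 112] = 12*b^2 - 16*b - 124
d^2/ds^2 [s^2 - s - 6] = 2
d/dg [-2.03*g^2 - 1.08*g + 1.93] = -4.06*g - 1.08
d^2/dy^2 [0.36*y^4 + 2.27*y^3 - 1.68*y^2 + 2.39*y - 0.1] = 4.32*y^2 + 13.62*y - 3.36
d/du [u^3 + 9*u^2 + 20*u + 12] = 3*u^2 + 18*u + 20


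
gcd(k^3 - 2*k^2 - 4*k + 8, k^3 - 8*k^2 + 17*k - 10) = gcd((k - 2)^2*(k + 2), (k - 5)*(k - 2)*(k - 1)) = k - 2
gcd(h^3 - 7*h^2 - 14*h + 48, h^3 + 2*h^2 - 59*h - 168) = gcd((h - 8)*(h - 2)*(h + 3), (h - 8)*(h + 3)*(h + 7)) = h^2 - 5*h - 24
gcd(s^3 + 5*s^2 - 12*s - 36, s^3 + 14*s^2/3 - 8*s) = s + 6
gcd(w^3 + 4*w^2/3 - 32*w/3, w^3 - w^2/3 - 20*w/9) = w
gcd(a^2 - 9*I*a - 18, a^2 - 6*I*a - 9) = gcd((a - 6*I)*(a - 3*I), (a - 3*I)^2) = a - 3*I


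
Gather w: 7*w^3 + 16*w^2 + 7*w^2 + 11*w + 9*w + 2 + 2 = 7*w^3 + 23*w^2 + 20*w + 4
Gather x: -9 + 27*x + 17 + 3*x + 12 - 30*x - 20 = 0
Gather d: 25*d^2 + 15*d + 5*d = 25*d^2 + 20*d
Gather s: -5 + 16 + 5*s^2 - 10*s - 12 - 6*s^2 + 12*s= -s^2 + 2*s - 1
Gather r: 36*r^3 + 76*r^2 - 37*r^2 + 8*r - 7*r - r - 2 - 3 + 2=36*r^3 + 39*r^2 - 3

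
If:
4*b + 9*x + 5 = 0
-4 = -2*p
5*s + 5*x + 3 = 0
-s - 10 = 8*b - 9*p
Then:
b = 181/190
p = 2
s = 36/95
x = -93/95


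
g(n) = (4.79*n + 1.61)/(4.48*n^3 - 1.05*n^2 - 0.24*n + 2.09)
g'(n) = (4.79*n + 1.61)*(-13.44*n^2 + 2.1*n + 0.24)/(4.48*n^3 - 1.05*n^2 - 0.24*n + 2.09)^2 + 4.79/(4.48*n^3 - 1.05*n^2 - 0.24*n + 2.09)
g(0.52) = 1.77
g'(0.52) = 0.31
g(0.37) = 1.62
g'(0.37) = 1.66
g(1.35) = 0.74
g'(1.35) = -1.02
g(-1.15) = 0.67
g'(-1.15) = 1.46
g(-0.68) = -4.59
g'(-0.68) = 107.94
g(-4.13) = 0.05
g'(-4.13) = 0.03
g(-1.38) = 0.44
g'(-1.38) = 0.67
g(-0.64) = -2.28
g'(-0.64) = 31.05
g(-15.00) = 0.00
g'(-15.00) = 0.00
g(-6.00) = 0.03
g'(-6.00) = 0.01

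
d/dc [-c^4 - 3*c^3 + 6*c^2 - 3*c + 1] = -4*c^3 - 9*c^2 + 12*c - 3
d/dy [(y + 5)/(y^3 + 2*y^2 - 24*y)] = (y*(y^2 + 2*y - 24) - (y + 5)*(3*y^2 + 4*y - 24))/(y^2*(y^2 + 2*y - 24)^2)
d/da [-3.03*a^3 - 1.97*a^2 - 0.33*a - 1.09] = -9.09*a^2 - 3.94*a - 0.33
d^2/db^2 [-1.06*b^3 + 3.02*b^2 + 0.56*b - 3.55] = 6.04 - 6.36*b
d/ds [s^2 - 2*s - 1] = 2*s - 2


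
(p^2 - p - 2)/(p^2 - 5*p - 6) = (p - 2)/(p - 6)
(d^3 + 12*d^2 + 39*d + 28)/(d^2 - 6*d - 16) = (d^3 + 12*d^2 + 39*d + 28)/(d^2 - 6*d - 16)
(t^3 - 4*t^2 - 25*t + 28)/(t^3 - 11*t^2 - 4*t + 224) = (t - 1)/(t - 8)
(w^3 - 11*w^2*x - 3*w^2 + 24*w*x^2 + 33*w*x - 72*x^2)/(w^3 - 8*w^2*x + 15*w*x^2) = (-w^2 + 8*w*x + 3*w - 24*x)/(w*(-w + 5*x))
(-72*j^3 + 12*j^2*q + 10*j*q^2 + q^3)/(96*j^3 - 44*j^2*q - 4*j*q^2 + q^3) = (6*j + q)/(-8*j + q)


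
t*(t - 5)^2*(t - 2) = t^4 - 12*t^3 + 45*t^2 - 50*t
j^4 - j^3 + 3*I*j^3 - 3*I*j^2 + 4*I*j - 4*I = (j - 1)*(j - I)*(j + 2*I)^2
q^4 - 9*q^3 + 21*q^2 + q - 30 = (q - 5)*(q - 3)*(q - 2)*(q + 1)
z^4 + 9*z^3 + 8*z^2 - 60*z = z*(z - 2)*(z + 5)*(z + 6)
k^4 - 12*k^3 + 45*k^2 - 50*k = k*(k - 5)^2*(k - 2)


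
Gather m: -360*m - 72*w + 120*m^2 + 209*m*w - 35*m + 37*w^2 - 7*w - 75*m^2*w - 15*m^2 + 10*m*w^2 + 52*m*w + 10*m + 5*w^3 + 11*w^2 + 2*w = m^2*(105 - 75*w) + m*(10*w^2 + 261*w - 385) + 5*w^3 + 48*w^2 - 77*w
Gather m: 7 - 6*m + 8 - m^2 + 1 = -m^2 - 6*m + 16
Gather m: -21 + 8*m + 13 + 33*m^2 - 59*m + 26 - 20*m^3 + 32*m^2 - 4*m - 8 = -20*m^3 + 65*m^2 - 55*m + 10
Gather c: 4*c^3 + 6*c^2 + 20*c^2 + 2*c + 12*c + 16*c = 4*c^3 + 26*c^2 + 30*c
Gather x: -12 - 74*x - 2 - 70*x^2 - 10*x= -70*x^2 - 84*x - 14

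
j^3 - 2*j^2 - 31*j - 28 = (j - 7)*(j + 1)*(j + 4)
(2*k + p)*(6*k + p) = 12*k^2 + 8*k*p + p^2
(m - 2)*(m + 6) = m^2 + 4*m - 12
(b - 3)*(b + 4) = b^2 + b - 12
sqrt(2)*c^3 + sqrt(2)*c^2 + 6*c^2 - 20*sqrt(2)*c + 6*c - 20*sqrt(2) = (c - 2*sqrt(2))*(c + 5*sqrt(2))*(sqrt(2)*c + sqrt(2))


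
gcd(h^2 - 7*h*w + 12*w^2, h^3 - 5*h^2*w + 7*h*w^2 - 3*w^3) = -h + 3*w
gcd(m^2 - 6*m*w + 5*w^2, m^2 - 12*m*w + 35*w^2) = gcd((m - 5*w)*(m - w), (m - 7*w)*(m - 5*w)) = -m + 5*w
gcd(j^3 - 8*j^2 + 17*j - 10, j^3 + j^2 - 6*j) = j - 2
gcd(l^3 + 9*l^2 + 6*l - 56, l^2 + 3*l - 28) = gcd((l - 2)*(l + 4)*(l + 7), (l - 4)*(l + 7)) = l + 7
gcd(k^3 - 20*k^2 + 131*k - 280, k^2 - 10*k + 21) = k - 7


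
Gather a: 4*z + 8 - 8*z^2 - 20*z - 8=-8*z^2 - 16*z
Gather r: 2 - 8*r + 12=14 - 8*r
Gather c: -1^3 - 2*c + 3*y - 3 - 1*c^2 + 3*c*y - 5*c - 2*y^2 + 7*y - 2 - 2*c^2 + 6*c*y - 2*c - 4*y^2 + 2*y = -3*c^2 + c*(9*y - 9) - 6*y^2 + 12*y - 6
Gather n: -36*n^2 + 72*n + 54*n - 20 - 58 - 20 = -36*n^2 + 126*n - 98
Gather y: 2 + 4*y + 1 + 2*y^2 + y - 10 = 2*y^2 + 5*y - 7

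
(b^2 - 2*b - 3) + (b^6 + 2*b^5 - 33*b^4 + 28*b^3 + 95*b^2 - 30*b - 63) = b^6 + 2*b^5 - 33*b^4 + 28*b^3 + 96*b^2 - 32*b - 66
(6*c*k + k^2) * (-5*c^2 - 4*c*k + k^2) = -30*c^3*k - 29*c^2*k^2 + 2*c*k^3 + k^4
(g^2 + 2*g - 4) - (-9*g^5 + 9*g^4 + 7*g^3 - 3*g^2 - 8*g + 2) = 9*g^5 - 9*g^4 - 7*g^3 + 4*g^2 + 10*g - 6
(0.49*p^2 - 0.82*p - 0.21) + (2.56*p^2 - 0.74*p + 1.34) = 3.05*p^2 - 1.56*p + 1.13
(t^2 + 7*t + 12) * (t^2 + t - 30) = t^4 + 8*t^3 - 11*t^2 - 198*t - 360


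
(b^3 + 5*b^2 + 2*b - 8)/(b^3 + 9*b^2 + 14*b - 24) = (b + 2)/(b + 6)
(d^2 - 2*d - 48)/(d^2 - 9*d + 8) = (d + 6)/(d - 1)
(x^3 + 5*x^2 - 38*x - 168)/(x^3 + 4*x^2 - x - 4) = (x^2 + x - 42)/(x^2 - 1)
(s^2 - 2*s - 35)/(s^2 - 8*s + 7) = (s + 5)/(s - 1)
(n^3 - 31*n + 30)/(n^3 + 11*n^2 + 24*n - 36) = (n - 5)/(n + 6)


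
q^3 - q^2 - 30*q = q*(q - 6)*(q + 5)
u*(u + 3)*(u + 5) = u^3 + 8*u^2 + 15*u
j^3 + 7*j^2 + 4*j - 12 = (j - 1)*(j + 2)*(j + 6)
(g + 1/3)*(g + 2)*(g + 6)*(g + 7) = g^4 + 46*g^3/3 + 73*g^2 + 320*g/3 + 28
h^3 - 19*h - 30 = (h - 5)*(h + 2)*(h + 3)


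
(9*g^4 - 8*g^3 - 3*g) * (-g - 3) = -9*g^5 - 19*g^4 + 24*g^3 + 3*g^2 + 9*g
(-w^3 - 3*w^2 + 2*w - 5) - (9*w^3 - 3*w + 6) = -10*w^3 - 3*w^2 + 5*w - 11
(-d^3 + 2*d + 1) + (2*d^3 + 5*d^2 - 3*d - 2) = d^3 + 5*d^2 - d - 1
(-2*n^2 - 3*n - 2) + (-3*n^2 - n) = -5*n^2 - 4*n - 2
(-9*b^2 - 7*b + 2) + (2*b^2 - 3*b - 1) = -7*b^2 - 10*b + 1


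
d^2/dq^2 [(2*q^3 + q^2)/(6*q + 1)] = 2*(72*q^3 + 36*q^2 + 6*q + 1)/(216*q^3 + 108*q^2 + 18*q + 1)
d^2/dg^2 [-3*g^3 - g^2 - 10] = -18*g - 2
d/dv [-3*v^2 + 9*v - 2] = 9 - 6*v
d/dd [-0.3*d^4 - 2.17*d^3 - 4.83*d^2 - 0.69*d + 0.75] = -1.2*d^3 - 6.51*d^2 - 9.66*d - 0.69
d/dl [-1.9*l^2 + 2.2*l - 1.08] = 2.2 - 3.8*l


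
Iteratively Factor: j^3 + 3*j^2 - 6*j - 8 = (j - 2)*(j^2 + 5*j + 4) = (j - 2)*(j + 4)*(j + 1)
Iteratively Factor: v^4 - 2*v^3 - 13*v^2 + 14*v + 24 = (v + 3)*(v^3 - 5*v^2 + 2*v + 8) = (v + 1)*(v + 3)*(v^2 - 6*v + 8) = (v - 4)*(v + 1)*(v + 3)*(v - 2)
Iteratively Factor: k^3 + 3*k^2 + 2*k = (k + 1)*(k^2 + 2*k) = (k + 1)*(k + 2)*(k)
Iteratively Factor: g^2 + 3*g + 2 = (g + 2)*(g + 1)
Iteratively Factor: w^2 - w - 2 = (w + 1)*(w - 2)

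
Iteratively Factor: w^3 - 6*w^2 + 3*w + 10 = (w - 5)*(w^2 - w - 2) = (w - 5)*(w + 1)*(w - 2)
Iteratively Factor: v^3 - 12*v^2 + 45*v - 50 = (v - 5)*(v^2 - 7*v + 10) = (v - 5)^2*(v - 2)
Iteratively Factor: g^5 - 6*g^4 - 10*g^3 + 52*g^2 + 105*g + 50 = (g - 5)*(g^4 - g^3 - 15*g^2 - 23*g - 10) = (g - 5)*(g + 1)*(g^3 - 2*g^2 - 13*g - 10) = (g - 5)^2*(g + 1)*(g^2 + 3*g + 2) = (g - 5)^2*(g + 1)^2*(g + 2)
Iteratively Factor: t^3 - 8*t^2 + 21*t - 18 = (t - 3)*(t^2 - 5*t + 6) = (t - 3)^2*(t - 2)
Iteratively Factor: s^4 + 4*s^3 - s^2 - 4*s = (s)*(s^3 + 4*s^2 - s - 4) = s*(s + 1)*(s^2 + 3*s - 4) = s*(s + 1)*(s + 4)*(s - 1)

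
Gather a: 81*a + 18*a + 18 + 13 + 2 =99*a + 33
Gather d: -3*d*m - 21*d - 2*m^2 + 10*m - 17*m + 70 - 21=d*(-3*m - 21) - 2*m^2 - 7*m + 49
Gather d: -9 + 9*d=9*d - 9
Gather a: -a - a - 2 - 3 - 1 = -2*a - 6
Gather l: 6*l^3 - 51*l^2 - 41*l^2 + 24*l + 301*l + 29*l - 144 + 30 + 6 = 6*l^3 - 92*l^2 + 354*l - 108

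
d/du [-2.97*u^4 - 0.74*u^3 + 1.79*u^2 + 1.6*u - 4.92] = -11.88*u^3 - 2.22*u^2 + 3.58*u + 1.6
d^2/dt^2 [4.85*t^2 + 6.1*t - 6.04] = 9.70000000000000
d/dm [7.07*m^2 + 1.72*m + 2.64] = 14.14*m + 1.72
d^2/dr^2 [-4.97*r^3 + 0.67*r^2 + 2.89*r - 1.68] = 1.34 - 29.82*r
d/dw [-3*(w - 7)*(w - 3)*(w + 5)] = -9*w^2 + 30*w + 87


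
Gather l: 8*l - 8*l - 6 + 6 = 0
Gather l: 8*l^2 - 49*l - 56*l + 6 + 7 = 8*l^2 - 105*l + 13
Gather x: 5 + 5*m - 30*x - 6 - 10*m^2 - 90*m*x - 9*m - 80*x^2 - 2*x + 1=-10*m^2 - 4*m - 80*x^2 + x*(-90*m - 32)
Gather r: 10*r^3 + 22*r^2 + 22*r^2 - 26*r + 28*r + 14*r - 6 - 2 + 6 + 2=10*r^3 + 44*r^2 + 16*r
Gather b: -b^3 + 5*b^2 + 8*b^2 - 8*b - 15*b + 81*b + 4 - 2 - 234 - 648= -b^3 + 13*b^2 + 58*b - 880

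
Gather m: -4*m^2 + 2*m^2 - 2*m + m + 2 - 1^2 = -2*m^2 - m + 1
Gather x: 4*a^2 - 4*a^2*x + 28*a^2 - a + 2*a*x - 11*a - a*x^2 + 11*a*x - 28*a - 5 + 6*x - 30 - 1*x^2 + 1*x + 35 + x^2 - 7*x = 32*a^2 - a*x^2 - 40*a + x*(-4*a^2 + 13*a)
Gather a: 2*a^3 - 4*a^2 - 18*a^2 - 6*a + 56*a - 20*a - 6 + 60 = 2*a^3 - 22*a^2 + 30*a + 54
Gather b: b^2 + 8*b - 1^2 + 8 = b^2 + 8*b + 7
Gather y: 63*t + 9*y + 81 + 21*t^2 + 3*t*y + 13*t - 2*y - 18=21*t^2 + 76*t + y*(3*t + 7) + 63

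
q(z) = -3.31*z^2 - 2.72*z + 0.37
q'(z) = -6.62*z - 2.72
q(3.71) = -55.28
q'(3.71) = -27.28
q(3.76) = -56.65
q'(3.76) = -27.61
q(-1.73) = -4.83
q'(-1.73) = 8.73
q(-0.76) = 0.53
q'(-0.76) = 2.31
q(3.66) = -53.92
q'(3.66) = -26.95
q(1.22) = -7.88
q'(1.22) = -10.80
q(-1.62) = -3.91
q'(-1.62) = 8.00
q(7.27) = -194.35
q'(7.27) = -50.85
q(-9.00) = -243.26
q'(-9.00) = 56.86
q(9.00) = -292.22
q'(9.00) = -62.30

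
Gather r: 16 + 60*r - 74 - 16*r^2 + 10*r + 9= -16*r^2 + 70*r - 49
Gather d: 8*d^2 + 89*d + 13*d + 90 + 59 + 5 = 8*d^2 + 102*d + 154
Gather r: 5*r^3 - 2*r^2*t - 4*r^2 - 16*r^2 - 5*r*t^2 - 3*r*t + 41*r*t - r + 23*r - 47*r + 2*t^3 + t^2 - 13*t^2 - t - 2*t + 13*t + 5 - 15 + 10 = 5*r^3 + r^2*(-2*t - 20) + r*(-5*t^2 + 38*t - 25) + 2*t^3 - 12*t^2 + 10*t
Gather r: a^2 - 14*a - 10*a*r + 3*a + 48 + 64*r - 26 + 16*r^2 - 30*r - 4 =a^2 - 11*a + 16*r^2 + r*(34 - 10*a) + 18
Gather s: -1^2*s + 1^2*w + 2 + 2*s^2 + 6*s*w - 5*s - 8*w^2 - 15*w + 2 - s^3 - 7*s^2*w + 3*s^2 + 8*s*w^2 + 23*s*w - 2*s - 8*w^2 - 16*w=-s^3 + s^2*(5 - 7*w) + s*(8*w^2 + 29*w - 8) - 16*w^2 - 30*w + 4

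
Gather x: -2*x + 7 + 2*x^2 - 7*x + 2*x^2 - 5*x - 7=4*x^2 - 14*x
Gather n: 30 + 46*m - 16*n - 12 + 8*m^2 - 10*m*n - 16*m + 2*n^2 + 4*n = 8*m^2 + 30*m + 2*n^2 + n*(-10*m - 12) + 18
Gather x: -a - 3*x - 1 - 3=-a - 3*x - 4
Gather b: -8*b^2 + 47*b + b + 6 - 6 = -8*b^2 + 48*b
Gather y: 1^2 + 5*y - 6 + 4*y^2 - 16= 4*y^2 + 5*y - 21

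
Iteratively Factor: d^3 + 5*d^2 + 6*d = (d)*(d^2 + 5*d + 6) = d*(d + 2)*(d + 3)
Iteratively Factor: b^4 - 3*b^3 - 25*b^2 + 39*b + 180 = (b - 4)*(b^3 + b^2 - 21*b - 45) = (b - 5)*(b - 4)*(b^2 + 6*b + 9) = (b - 5)*(b - 4)*(b + 3)*(b + 3)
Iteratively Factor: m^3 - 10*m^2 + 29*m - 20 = (m - 5)*(m^2 - 5*m + 4) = (m - 5)*(m - 4)*(m - 1)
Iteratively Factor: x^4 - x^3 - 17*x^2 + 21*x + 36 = (x - 3)*(x^3 + 2*x^2 - 11*x - 12) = (x - 3)^2*(x^2 + 5*x + 4) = (x - 3)^2*(x + 1)*(x + 4)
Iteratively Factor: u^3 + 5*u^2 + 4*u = (u + 4)*(u^2 + u) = u*(u + 4)*(u + 1)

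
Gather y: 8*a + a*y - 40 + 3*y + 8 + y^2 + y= 8*a + y^2 + y*(a + 4) - 32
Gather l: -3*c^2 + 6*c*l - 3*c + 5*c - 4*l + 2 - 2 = -3*c^2 + 2*c + l*(6*c - 4)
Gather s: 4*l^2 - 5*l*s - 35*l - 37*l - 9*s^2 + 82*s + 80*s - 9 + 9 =4*l^2 - 72*l - 9*s^2 + s*(162 - 5*l)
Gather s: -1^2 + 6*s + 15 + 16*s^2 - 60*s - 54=16*s^2 - 54*s - 40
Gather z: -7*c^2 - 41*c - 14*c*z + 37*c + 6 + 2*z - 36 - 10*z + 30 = -7*c^2 - 4*c + z*(-14*c - 8)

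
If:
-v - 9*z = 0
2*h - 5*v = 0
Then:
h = -45*z/2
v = -9*z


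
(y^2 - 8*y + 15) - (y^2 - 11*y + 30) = 3*y - 15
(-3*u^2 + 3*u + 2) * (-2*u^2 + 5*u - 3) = 6*u^4 - 21*u^3 + 20*u^2 + u - 6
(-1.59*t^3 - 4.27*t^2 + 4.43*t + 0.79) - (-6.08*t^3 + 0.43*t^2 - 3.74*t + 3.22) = 4.49*t^3 - 4.7*t^2 + 8.17*t - 2.43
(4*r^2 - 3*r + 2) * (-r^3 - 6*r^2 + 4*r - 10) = -4*r^5 - 21*r^4 + 32*r^3 - 64*r^2 + 38*r - 20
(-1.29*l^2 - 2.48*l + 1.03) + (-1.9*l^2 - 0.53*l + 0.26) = -3.19*l^2 - 3.01*l + 1.29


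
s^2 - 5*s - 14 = (s - 7)*(s + 2)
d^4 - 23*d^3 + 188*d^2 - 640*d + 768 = (d - 8)^2*(d - 4)*(d - 3)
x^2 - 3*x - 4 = (x - 4)*(x + 1)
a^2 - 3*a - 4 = (a - 4)*(a + 1)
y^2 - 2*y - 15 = (y - 5)*(y + 3)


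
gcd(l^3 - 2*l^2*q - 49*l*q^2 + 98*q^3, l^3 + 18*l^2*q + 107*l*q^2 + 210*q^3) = l + 7*q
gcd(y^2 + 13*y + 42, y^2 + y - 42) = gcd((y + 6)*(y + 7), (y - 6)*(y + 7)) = y + 7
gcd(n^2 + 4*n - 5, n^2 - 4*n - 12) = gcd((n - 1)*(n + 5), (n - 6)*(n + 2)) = 1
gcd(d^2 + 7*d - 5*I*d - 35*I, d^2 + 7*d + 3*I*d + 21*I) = d + 7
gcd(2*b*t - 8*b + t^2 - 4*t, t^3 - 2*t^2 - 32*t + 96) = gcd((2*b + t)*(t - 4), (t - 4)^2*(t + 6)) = t - 4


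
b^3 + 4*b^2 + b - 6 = (b - 1)*(b + 2)*(b + 3)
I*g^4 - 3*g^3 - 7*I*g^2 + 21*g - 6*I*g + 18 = (g - 3)*(g + 2)*(g + 3*I)*(I*g + I)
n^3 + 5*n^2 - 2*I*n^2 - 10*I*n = n*(n + 5)*(n - 2*I)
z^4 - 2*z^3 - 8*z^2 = z^2*(z - 4)*(z + 2)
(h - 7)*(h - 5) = h^2 - 12*h + 35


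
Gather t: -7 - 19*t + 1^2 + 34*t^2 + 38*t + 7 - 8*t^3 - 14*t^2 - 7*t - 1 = -8*t^3 + 20*t^2 + 12*t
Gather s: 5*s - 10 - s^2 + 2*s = -s^2 + 7*s - 10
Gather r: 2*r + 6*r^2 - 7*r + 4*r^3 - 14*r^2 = 4*r^3 - 8*r^2 - 5*r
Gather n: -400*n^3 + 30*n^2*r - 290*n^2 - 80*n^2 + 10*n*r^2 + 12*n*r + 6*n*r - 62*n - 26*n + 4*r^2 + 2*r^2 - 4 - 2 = -400*n^3 + n^2*(30*r - 370) + n*(10*r^2 + 18*r - 88) + 6*r^2 - 6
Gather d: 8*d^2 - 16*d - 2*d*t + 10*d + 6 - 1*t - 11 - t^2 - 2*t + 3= 8*d^2 + d*(-2*t - 6) - t^2 - 3*t - 2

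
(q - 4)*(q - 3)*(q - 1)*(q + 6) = q^4 - 2*q^3 - 29*q^2 + 102*q - 72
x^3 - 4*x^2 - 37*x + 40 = (x - 8)*(x - 1)*(x + 5)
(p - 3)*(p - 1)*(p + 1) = p^3 - 3*p^2 - p + 3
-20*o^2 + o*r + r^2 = (-4*o + r)*(5*o + r)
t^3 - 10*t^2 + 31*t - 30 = (t - 5)*(t - 3)*(t - 2)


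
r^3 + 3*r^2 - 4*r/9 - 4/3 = (r - 2/3)*(r + 2/3)*(r + 3)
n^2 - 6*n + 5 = (n - 5)*(n - 1)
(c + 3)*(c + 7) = c^2 + 10*c + 21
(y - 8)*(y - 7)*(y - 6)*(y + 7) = y^4 - 14*y^3 - y^2 + 686*y - 2352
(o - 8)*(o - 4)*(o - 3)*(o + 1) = o^4 - 14*o^3 + 53*o^2 - 28*o - 96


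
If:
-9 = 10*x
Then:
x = -9/10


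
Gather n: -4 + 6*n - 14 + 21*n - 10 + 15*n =42*n - 28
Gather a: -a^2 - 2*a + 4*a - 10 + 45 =-a^2 + 2*a + 35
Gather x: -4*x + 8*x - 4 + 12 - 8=4*x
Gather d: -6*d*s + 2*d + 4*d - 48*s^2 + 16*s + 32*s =d*(6 - 6*s) - 48*s^2 + 48*s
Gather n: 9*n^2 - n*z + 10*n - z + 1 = 9*n^2 + n*(10 - z) - z + 1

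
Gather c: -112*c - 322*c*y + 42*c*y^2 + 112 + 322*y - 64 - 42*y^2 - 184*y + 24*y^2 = c*(42*y^2 - 322*y - 112) - 18*y^2 + 138*y + 48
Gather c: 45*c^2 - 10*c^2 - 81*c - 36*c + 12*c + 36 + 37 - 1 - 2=35*c^2 - 105*c + 70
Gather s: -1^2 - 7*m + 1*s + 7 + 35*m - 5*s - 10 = 28*m - 4*s - 4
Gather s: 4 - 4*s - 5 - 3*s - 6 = -7*s - 7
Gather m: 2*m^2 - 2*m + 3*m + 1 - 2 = 2*m^2 + m - 1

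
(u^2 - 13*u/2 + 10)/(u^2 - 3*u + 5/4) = 2*(u - 4)/(2*u - 1)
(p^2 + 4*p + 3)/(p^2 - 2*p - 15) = (p + 1)/(p - 5)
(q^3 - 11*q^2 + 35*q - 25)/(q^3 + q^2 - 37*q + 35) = (q - 5)/(q + 7)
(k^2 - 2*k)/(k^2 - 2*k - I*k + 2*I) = k/(k - I)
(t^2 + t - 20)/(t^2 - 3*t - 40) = (t - 4)/(t - 8)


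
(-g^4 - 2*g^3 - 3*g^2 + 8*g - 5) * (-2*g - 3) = 2*g^5 + 7*g^4 + 12*g^3 - 7*g^2 - 14*g + 15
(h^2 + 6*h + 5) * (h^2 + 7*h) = h^4 + 13*h^3 + 47*h^2 + 35*h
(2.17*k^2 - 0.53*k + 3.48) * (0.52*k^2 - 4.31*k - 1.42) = 1.1284*k^4 - 9.6283*k^3 + 1.0125*k^2 - 14.2462*k - 4.9416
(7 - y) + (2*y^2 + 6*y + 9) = 2*y^2 + 5*y + 16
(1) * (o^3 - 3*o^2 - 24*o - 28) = o^3 - 3*o^2 - 24*o - 28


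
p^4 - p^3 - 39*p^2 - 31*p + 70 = (p - 7)*(p - 1)*(p + 2)*(p + 5)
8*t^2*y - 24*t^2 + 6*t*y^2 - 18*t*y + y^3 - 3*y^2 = (2*t + y)*(4*t + y)*(y - 3)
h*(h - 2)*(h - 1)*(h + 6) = h^4 + 3*h^3 - 16*h^2 + 12*h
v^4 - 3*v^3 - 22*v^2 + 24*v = v*(v - 6)*(v - 1)*(v + 4)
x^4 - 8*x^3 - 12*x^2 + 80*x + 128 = (x - 8)*(x - 4)*(x + 2)^2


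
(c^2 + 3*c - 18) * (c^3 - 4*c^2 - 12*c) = c^5 - c^4 - 42*c^3 + 36*c^2 + 216*c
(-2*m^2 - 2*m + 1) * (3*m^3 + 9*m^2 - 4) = -6*m^5 - 24*m^4 - 15*m^3 + 17*m^2 + 8*m - 4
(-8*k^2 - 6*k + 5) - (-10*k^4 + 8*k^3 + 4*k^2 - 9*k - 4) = 10*k^4 - 8*k^3 - 12*k^2 + 3*k + 9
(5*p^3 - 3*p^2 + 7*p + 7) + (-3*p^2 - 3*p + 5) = 5*p^3 - 6*p^2 + 4*p + 12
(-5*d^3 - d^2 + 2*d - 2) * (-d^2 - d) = 5*d^5 + 6*d^4 - d^3 + 2*d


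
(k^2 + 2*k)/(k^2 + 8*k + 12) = k/(k + 6)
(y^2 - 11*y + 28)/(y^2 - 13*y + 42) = (y - 4)/(y - 6)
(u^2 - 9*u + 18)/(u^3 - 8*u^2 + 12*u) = (u - 3)/(u*(u - 2))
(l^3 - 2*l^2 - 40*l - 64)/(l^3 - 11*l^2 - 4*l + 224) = (l + 2)/(l - 7)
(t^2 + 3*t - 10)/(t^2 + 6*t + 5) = (t - 2)/(t + 1)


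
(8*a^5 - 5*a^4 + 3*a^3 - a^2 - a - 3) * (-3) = -24*a^5 + 15*a^4 - 9*a^3 + 3*a^2 + 3*a + 9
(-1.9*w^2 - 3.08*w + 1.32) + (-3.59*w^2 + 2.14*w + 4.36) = -5.49*w^2 - 0.94*w + 5.68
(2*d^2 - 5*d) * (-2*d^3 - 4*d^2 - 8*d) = -4*d^5 + 2*d^4 + 4*d^3 + 40*d^2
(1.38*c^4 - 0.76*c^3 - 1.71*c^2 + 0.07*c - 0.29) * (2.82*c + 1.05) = 3.8916*c^5 - 0.6942*c^4 - 5.6202*c^3 - 1.5981*c^2 - 0.7443*c - 0.3045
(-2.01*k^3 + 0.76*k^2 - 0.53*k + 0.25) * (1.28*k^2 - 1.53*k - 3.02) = -2.5728*k^5 + 4.0481*k^4 + 4.229*k^3 - 1.1643*k^2 + 1.2181*k - 0.755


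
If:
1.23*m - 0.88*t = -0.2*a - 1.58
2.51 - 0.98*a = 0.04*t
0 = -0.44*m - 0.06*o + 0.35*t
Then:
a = 2.56122448979592 - 0.0408163265306122*t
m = 0.722083955533433*t - 1.70101211216194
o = 0.538050992754825*t + 12.4740888225209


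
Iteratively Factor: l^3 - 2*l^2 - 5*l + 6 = (l - 3)*(l^2 + l - 2) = (l - 3)*(l + 2)*(l - 1)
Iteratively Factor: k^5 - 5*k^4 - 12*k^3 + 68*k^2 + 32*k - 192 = (k - 2)*(k^4 - 3*k^3 - 18*k^2 + 32*k + 96) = (k - 4)*(k - 2)*(k^3 + k^2 - 14*k - 24) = (k - 4)^2*(k - 2)*(k^2 + 5*k + 6) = (k - 4)^2*(k - 2)*(k + 3)*(k + 2)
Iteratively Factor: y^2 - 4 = (y - 2)*(y + 2)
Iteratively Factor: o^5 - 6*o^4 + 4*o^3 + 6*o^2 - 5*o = (o - 1)*(o^4 - 5*o^3 - o^2 + 5*o) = (o - 1)*(o + 1)*(o^3 - 6*o^2 + 5*o) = o*(o - 1)*(o + 1)*(o^2 - 6*o + 5) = o*(o - 1)^2*(o + 1)*(o - 5)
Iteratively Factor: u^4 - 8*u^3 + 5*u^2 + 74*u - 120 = (u - 5)*(u^3 - 3*u^2 - 10*u + 24) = (u - 5)*(u - 2)*(u^2 - u - 12) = (u - 5)*(u - 2)*(u + 3)*(u - 4)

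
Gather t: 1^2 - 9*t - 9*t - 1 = -18*t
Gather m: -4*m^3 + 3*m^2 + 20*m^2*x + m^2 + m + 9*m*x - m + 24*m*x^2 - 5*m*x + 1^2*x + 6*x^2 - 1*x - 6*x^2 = -4*m^3 + m^2*(20*x + 4) + m*(24*x^2 + 4*x)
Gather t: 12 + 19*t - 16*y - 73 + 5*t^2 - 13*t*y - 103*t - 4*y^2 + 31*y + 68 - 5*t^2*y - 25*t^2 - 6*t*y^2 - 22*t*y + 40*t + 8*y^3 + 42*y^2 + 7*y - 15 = t^2*(-5*y - 20) + t*(-6*y^2 - 35*y - 44) + 8*y^3 + 38*y^2 + 22*y - 8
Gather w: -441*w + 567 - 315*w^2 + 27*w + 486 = -315*w^2 - 414*w + 1053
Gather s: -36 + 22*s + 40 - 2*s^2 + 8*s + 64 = -2*s^2 + 30*s + 68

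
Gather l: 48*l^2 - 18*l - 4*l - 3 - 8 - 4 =48*l^2 - 22*l - 15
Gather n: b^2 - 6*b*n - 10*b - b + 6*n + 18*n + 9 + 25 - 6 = b^2 - 11*b + n*(24 - 6*b) + 28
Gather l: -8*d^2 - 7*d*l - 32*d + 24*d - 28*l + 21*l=-8*d^2 - 8*d + l*(-7*d - 7)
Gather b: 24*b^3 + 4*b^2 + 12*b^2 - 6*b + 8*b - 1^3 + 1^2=24*b^3 + 16*b^2 + 2*b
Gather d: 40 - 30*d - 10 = 30 - 30*d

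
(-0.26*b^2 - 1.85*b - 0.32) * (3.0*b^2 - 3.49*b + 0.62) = -0.78*b^4 - 4.6426*b^3 + 5.3353*b^2 - 0.0302*b - 0.1984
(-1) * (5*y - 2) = 2 - 5*y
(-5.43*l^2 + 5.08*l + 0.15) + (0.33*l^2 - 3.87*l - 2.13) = -5.1*l^2 + 1.21*l - 1.98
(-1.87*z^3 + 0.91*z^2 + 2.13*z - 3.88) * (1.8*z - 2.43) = -3.366*z^4 + 6.1821*z^3 + 1.6227*z^2 - 12.1599*z + 9.4284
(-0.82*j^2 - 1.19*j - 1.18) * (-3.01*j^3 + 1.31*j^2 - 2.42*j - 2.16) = 2.4682*j^5 + 2.5077*j^4 + 3.9773*j^3 + 3.1052*j^2 + 5.426*j + 2.5488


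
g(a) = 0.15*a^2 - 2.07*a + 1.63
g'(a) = 0.3*a - 2.07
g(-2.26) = 7.07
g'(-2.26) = -2.75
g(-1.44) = 4.92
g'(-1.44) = -2.50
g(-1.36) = 4.72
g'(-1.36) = -2.48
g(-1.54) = 5.17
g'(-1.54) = -2.53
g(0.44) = 0.75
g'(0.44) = -1.94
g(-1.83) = 5.92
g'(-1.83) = -2.62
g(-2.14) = 6.75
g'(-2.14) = -2.71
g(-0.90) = 3.61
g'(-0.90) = -2.34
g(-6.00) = 19.45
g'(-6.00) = -3.87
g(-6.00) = 19.45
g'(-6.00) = -3.87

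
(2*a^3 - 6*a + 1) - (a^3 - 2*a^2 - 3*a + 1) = a^3 + 2*a^2 - 3*a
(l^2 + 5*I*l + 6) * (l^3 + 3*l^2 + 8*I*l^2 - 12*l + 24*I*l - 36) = l^5 + 3*l^4 + 13*I*l^4 - 46*l^3 + 39*I*l^3 - 138*l^2 - 12*I*l^2 - 72*l - 36*I*l - 216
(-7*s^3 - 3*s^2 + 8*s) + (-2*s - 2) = -7*s^3 - 3*s^2 + 6*s - 2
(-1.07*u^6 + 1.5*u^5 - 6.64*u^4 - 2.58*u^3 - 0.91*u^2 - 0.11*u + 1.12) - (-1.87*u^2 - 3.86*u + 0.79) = -1.07*u^6 + 1.5*u^5 - 6.64*u^4 - 2.58*u^3 + 0.96*u^2 + 3.75*u + 0.33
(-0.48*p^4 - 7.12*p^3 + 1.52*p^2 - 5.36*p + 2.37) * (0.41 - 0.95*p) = 0.456*p^5 + 6.5672*p^4 - 4.3632*p^3 + 5.7152*p^2 - 4.4491*p + 0.9717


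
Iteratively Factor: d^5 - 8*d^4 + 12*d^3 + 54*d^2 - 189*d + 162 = (d - 3)*(d^4 - 5*d^3 - 3*d^2 + 45*d - 54) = (d - 3)^2*(d^3 - 2*d^2 - 9*d + 18) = (d - 3)^2*(d + 3)*(d^2 - 5*d + 6) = (d - 3)^2*(d - 2)*(d + 3)*(d - 3)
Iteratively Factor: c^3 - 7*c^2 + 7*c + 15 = (c - 5)*(c^2 - 2*c - 3) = (c - 5)*(c - 3)*(c + 1)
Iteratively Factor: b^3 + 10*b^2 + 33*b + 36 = (b + 3)*(b^2 + 7*b + 12) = (b + 3)*(b + 4)*(b + 3)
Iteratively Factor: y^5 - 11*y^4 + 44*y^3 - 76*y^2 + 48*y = (y - 2)*(y^4 - 9*y^3 + 26*y^2 - 24*y) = (y - 3)*(y - 2)*(y^3 - 6*y^2 + 8*y) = y*(y - 3)*(y - 2)*(y^2 - 6*y + 8) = y*(y - 3)*(y - 2)^2*(y - 4)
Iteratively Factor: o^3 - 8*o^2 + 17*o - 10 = (o - 5)*(o^2 - 3*o + 2) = (o - 5)*(o - 2)*(o - 1)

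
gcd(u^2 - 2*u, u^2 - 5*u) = u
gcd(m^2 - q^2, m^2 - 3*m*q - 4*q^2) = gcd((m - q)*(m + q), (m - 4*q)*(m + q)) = m + q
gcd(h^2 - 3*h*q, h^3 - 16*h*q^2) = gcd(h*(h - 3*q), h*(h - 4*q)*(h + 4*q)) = h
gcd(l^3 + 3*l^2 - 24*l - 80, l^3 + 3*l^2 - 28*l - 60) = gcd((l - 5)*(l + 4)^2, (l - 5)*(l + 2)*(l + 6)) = l - 5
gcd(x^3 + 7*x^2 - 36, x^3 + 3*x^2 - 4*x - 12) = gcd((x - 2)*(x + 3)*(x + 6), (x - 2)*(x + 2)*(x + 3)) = x^2 + x - 6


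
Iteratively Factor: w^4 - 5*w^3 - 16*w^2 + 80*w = (w - 5)*(w^3 - 16*w) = (w - 5)*(w - 4)*(w^2 + 4*w) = (w - 5)*(w - 4)*(w + 4)*(w)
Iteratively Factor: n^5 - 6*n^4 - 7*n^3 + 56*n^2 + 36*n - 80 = (n - 1)*(n^4 - 5*n^3 - 12*n^2 + 44*n + 80) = (n - 1)*(n + 2)*(n^3 - 7*n^2 + 2*n + 40) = (n - 4)*(n - 1)*(n + 2)*(n^2 - 3*n - 10) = (n - 5)*(n - 4)*(n - 1)*(n + 2)*(n + 2)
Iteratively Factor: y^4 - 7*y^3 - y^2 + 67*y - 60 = (y - 5)*(y^3 - 2*y^2 - 11*y + 12) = (y - 5)*(y + 3)*(y^2 - 5*y + 4) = (y - 5)*(y - 4)*(y + 3)*(y - 1)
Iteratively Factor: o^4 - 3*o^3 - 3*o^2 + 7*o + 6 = (o - 2)*(o^3 - o^2 - 5*o - 3) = (o - 2)*(o + 1)*(o^2 - 2*o - 3) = (o - 3)*(o - 2)*(o + 1)*(o + 1)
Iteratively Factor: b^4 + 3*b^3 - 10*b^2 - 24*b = (b + 2)*(b^3 + b^2 - 12*b) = (b - 3)*(b + 2)*(b^2 + 4*b) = (b - 3)*(b + 2)*(b + 4)*(b)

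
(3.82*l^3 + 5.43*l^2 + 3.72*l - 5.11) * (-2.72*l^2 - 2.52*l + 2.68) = -10.3904*l^5 - 24.396*l^4 - 13.5644*l^3 + 19.0772*l^2 + 22.8468*l - 13.6948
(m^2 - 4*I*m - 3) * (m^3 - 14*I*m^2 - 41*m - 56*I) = m^5 - 18*I*m^4 - 100*m^3 + 150*I*m^2 - 101*m + 168*I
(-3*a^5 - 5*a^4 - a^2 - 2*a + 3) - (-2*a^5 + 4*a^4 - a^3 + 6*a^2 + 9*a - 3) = -a^5 - 9*a^4 + a^3 - 7*a^2 - 11*a + 6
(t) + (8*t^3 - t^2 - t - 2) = 8*t^3 - t^2 - 2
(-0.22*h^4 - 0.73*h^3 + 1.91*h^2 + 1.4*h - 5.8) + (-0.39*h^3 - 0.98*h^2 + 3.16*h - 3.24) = -0.22*h^4 - 1.12*h^3 + 0.93*h^2 + 4.56*h - 9.04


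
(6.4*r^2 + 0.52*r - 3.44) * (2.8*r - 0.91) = 17.92*r^3 - 4.368*r^2 - 10.1052*r + 3.1304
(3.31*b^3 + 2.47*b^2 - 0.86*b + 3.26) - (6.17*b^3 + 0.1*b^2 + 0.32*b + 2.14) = -2.86*b^3 + 2.37*b^2 - 1.18*b + 1.12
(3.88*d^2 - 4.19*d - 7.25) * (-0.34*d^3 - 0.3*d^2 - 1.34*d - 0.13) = -1.3192*d^5 + 0.2606*d^4 - 1.4772*d^3 + 7.2852*d^2 + 10.2597*d + 0.9425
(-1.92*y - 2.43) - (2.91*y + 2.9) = -4.83*y - 5.33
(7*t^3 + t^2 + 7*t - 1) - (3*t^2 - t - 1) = 7*t^3 - 2*t^2 + 8*t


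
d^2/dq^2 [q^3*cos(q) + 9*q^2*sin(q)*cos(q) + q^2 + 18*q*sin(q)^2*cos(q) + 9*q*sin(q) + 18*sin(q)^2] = -q^3*cos(q) - 6*q^2*sin(q) - 18*q^2*sin(2*q) - 9*q*sin(q) + 3*q*cos(q)/2 + 36*q*cos(2*q) + 81*q*cos(3*q)/2 - 9*sin(q) + 9*sin(2*q) + 27*sin(3*q) + 18*cos(q) + 36*cos(2*q) + 2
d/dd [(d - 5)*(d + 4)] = 2*d - 1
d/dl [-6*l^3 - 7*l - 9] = -18*l^2 - 7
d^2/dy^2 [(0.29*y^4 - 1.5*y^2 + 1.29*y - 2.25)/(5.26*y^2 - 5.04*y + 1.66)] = (16.047208*y^6 - 46.128096*y^5 + 59.391768*y^4 - 46.9688879999999*y^3 - 285.338712*y^2 + 290.307816*y - 61.696488)/(145.531576*y^6 - 418.334112*y^5 + 538.621896*y^4 - 392.067648*y^3 + 169.983336*y^2 - 41.664672*y + 4.574296)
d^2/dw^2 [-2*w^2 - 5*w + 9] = -4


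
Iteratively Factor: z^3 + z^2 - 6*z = (z + 3)*(z^2 - 2*z) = z*(z + 3)*(z - 2)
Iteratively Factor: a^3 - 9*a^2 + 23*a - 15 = (a - 3)*(a^2 - 6*a + 5) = (a - 5)*(a - 3)*(a - 1)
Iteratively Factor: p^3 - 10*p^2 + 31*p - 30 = (p - 3)*(p^2 - 7*p + 10) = (p - 5)*(p - 3)*(p - 2)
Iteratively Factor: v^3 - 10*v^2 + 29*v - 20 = (v - 1)*(v^2 - 9*v + 20) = (v - 4)*(v - 1)*(v - 5)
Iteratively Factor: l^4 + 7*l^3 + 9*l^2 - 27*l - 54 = (l + 3)*(l^3 + 4*l^2 - 3*l - 18) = (l + 3)^2*(l^2 + l - 6) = (l - 2)*(l + 3)^2*(l + 3)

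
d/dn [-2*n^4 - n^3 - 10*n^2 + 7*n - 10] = -8*n^3 - 3*n^2 - 20*n + 7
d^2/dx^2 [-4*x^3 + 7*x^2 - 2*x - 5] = 14 - 24*x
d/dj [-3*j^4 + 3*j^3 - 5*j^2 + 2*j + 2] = -12*j^3 + 9*j^2 - 10*j + 2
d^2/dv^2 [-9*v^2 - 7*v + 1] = -18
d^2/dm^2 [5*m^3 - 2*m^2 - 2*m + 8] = 30*m - 4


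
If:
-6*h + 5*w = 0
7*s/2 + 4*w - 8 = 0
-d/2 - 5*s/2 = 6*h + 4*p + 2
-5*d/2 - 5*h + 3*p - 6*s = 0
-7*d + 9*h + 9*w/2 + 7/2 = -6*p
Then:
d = -27313/2833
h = -71635/11332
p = 37853/11332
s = 31036/2833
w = -42981/5666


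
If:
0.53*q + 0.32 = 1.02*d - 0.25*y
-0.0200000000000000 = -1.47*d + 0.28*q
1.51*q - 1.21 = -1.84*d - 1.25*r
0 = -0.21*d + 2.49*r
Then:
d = 0.13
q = 0.63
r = 0.01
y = -2.07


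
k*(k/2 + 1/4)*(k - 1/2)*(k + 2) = k^4/2 + k^3 - k^2/8 - k/4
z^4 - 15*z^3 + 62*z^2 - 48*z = z*(z - 8)*(z - 6)*(z - 1)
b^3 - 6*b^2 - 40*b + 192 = (b - 8)*(b - 4)*(b + 6)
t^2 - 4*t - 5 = (t - 5)*(t + 1)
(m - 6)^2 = m^2 - 12*m + 36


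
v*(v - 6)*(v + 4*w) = v^3 + 4*v^2*w - 6*v^2 - 24*v*w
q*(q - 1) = q^2 - q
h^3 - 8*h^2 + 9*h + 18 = (h - 6)*(h - 3)*(h + 1)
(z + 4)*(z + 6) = z^2 + 10*z + 24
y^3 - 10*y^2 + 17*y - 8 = (y - 8)*(y - 1)^2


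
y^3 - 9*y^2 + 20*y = y*(y - 5)*(y - 4)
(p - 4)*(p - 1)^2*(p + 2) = p^4 - 4*p^3 - 3*p^2 + 14*p - 8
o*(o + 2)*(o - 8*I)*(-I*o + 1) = -I*o^4 - 7*o^3 - 2*I*o^3 - 14*o^2 - 8*I*o^2 - 16*I*o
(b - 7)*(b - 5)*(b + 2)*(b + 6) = b^4 - 4*b^3 - 49*b^2 + 136*b + 420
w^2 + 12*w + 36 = (w + 6)^2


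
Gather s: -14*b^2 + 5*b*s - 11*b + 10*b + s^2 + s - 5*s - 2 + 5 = -14*b^2 - b + s^2 + s*(5*b - 4) + 3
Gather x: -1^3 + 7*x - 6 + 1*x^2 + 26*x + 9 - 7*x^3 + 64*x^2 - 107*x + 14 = -7*x^3 + 65*x^2 - 74*x + 16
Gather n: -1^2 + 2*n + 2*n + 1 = 4*n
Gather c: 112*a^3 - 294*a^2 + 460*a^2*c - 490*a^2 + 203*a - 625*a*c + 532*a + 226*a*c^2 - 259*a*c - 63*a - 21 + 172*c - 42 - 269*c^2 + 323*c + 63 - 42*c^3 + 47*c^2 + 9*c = 112*a^3 - 784*a^2 + 672*a - 42*c^3 + c^2*(226*a - 222) + c*(460*a^2 - 884*a + 504)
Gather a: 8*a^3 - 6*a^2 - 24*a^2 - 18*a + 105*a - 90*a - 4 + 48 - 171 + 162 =8*a^3 - 30*a^2 - 3*a + 35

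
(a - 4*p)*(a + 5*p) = a^2 + a*p - 20*p^2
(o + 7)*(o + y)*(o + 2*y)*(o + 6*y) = o^4 + 9*o^3*y + 7*o^3 + 20*o^2*y^2 + 63*o^2*y + 12*o*y^3 + 140*o*y^2 + 84*y^3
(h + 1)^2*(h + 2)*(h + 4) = h^4 + 8*h^3 + 21*h^2 + 22*h + 8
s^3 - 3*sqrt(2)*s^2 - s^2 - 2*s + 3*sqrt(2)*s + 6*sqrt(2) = (s - 2)*(s + 1)*(s - 3*sqrt(2))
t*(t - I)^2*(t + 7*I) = t^4 + 5*I*t^3 + 13*t^2 - 7*I*t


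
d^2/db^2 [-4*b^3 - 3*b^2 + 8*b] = -24*b - 6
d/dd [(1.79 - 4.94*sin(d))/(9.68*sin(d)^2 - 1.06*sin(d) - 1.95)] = (47.8192*sin(d)^2 - 34.6544*sin(d) + 11.5304)*cos(d)/(93.7024*sin(d)^4 - 20.5216*sin(d)^3 - 36.6284*sin(d)^2 + 4.134*sin(d) + 3.8025)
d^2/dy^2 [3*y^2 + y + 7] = 6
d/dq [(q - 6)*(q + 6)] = 2*q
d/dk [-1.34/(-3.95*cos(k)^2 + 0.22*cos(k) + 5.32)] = (10.586*cos(k) - 0.2948)*sin(k)/(-3.95*cos(k)^2 + 0.22*cos(k) + 5.32)^2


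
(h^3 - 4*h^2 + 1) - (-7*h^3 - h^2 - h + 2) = 8*h^3 - 3*h^2 + h - 1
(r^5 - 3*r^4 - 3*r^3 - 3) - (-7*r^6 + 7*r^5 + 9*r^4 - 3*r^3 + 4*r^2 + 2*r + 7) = 7*r^6 - 6*r^5 - 12*r^4 - 4*r^2 - 2*r - 10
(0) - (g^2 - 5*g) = -g^2 + 5*g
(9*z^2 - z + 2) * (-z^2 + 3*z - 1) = -9*z^4 + 28*z^3 - 14*z^2 + 7*z - 2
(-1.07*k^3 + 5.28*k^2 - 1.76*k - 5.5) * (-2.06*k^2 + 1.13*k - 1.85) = 2.2042*k^5 - 12.0859*k^4 + 11.5715*k^3 - 0.4268*k^2 - 2.959*k + 10.175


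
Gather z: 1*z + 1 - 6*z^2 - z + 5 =6 - 6*z^2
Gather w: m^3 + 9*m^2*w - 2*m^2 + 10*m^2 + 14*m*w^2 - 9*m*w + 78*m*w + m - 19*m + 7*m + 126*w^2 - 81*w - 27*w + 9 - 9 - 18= m^3 + 8*m^2 - 11*m + w^2*(14*m + 126) + w*(9*m^2 + 69*m - 108) - 18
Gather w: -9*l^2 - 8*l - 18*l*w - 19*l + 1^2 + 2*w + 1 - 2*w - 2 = -9*l^2 - 18*l*w - 27*l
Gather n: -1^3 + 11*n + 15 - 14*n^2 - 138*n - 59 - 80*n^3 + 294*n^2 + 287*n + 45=-80*n^3 + 280*n^2 + 160*n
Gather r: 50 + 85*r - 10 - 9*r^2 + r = -9*r^2 + 86*r + 40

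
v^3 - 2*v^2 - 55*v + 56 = (v - 8)*(v - 1)*(v + 7)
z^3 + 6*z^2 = z^2*(z + 6)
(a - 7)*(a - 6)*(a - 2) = a^3 - 15*a^2 + 68*a - 84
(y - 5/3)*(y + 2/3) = y^2 - y - 10/9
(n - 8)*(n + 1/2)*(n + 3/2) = n^3 - 6*n^2 - 61*n/4 - 6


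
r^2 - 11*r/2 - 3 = (r - 6)*(r + 1/2)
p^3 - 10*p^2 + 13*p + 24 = (p - 8)*(p - 3)*(p + 1)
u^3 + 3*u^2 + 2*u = u*(u + 1)*(u + 2)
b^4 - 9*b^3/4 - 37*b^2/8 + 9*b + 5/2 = (b - 5/2)*(b - 2)*(b + 1/4)*(b + 2)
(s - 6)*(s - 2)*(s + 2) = s^3 - 6*s^2 - 4*s + 24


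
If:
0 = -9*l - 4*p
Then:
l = -4*p/9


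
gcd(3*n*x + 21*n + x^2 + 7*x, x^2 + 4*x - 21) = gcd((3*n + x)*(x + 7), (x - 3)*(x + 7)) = x + 7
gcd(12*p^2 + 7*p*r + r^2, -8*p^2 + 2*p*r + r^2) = 4*p + r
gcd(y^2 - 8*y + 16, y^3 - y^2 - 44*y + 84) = 1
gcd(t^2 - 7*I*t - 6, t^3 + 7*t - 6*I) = t - I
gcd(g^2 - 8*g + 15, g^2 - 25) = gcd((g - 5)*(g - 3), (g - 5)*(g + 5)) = g - 5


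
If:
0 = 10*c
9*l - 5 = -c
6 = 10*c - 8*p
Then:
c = 0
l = 5/9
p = -3/4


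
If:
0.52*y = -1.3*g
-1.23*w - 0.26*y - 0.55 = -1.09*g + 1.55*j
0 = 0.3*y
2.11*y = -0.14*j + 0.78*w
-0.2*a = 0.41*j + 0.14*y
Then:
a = 0.64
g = 0.00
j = -0.31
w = -0.06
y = 0.00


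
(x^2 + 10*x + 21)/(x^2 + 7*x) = (x + 3)/x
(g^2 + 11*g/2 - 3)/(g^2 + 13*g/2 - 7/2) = (g + 6)/(g + 7)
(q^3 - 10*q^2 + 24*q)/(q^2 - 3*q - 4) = q*(q - 6)/(q + 1)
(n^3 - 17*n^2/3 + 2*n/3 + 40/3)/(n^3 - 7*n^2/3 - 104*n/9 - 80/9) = 3*(n - 2)/(3*n + 4)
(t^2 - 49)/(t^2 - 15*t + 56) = (t + 7)/(t - 8)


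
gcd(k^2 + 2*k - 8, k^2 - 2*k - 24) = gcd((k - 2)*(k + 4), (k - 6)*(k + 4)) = k + 4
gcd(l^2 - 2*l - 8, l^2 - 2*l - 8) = l^2 - 2*l - 8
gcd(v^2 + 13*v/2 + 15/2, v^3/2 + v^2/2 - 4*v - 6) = 1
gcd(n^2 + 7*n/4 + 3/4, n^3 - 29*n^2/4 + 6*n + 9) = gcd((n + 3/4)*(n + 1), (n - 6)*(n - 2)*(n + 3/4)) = n + 3/4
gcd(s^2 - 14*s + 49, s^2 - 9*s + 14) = s - 7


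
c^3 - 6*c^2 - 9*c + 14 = (c - 7)*(c - 1)*(c + 2)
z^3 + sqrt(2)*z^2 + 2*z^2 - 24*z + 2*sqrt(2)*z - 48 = (z + 2)*(z - 3*sqrt(2))*(z + 4*sqrt(2))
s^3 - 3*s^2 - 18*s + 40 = (s - 5)*(s - 2)*(s + 4)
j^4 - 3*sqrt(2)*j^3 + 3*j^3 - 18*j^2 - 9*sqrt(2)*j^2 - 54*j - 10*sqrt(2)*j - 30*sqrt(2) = (j + 3)*(j - 5*sqrt(2))*(j + sqrt(2))^2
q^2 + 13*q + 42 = (q + 6)*(q + 7)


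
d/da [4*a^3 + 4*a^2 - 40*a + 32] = 12*a^2 + 8*a - 40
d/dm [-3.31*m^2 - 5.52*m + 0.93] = -6.62*m - 5.52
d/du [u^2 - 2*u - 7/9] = 2*u - 2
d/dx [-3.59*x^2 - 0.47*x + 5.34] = -7.18*x - 0.47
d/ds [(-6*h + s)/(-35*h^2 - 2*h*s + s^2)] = (-35*h^2 - 2*h*s + s^2 - 2*(h - s)*(6*h - s))/(35*h^2 + 2*h*s - s^2)^2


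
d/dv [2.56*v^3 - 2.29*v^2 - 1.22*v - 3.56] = 7.68*v^2 - 4.58*v - 1.22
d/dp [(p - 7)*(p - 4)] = 2*p - 11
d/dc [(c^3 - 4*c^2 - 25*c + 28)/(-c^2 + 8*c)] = (-c^4 + 16*c^3 - 57*c^2 + 56*c - 224)/(c^2*(c^2 - 16*c + 64))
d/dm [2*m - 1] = 2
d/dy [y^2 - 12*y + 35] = 2*y - 12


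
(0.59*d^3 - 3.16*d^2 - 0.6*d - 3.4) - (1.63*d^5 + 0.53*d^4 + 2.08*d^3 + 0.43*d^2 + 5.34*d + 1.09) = -1.63*d^5 - 0.53*d^4 - 1.49*d^3 - 3.59*d^2 - 5.94*d - 4.49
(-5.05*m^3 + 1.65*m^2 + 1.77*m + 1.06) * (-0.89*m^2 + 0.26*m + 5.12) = 4.4945*m^5 - 2.7815*m^4 - 27.0023*m^3 + 7.9648*m^2 + 9.338*m + 5.4272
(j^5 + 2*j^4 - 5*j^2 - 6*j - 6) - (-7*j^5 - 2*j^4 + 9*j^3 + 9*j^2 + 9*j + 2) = 8*j^5 + 4*j^4 - 9*j^3 - 14*j^2 - 15*j - 8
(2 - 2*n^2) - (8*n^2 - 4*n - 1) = -10*n^2 + 4*n + 3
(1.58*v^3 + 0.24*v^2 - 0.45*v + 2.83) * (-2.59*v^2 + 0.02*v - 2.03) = -4.0922*v^5 - 0.59*v^4 - 2.0371*v^3 - 7.8259*v^2 + 0.9701*v - 5.7449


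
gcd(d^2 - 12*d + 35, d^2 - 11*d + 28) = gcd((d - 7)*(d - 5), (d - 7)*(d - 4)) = d - 7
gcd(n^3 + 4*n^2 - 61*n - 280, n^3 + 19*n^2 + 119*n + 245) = n^2 + 12*n + 35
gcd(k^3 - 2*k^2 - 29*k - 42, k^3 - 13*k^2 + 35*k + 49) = k - 7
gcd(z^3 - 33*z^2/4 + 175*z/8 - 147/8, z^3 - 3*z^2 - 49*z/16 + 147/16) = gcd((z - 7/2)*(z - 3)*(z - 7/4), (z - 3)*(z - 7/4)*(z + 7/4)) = z^2 - 19*z/4 + 21/4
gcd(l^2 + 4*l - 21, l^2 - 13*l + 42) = 1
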